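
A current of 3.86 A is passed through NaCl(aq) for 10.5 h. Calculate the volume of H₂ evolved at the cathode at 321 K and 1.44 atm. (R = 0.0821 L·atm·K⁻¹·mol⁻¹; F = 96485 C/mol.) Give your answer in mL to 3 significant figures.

Charge passed = 3.86 × 37800 = 1.459×10^5 C
Moles of electrons = 1.459×10^5 / 96485 = 1.512 mol
2H⁺ + 2e⁻ → H₂, so n(H₂) = 1.512 / 2 = 0.7560 mol
V = nRT/P = 0.7560 × 0.0821 × 321 / 1.44 = 13.84 L
= 13800 mL

13800 mL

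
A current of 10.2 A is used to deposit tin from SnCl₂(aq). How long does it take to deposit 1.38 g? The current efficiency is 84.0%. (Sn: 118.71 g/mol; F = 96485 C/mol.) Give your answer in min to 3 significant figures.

4.36 min

n(Sn) = 1.38 / 118.71 = 0.01162 mol
Sn²⁺ + 2e⁻ → Sn, so n(e⁻) = 2 × 0.01162 = 0.02324 mol
Q = 0.02324 × 96485 / 0.840 = 2669 C
t = Q / I = 2669 / 10.2 = 261.7 s = 4.36 min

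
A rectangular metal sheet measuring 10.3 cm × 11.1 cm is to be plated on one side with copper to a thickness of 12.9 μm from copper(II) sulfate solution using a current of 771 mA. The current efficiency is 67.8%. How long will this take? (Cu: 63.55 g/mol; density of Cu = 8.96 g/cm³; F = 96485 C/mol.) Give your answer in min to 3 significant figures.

Plated area = 10.3 × 11.1 = 114.3 cm²
Volume = 114.3 × 12.9×10⁻⁴ cm = 0.1474 cm³
m(Cu) = 0.1474 × 8.96 = 1.321 g
n(Cu) = 1.321 / 63.55 = 0.02079 mol; n(e⁻) = 2 × 0.02079 = 0.04158 mol
Q = 0.04158 × 96485 / 0.678 = 5917 C
t = 5917 / 0.771 = 7674 s = 128 min

128 min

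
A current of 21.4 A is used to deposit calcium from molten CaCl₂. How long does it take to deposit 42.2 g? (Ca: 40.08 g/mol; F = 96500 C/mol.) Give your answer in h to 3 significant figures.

2.64 h

n(Ca) = 42.2 / 40.08 = 1.053 mol
Ca²⁺ + 2e⁻ → Ca, so n(e⁻) = 2 × 1.053 = 2.106 mol
Q = 2.106 × 96500 = 2.032×10^5 C
t = Q / I = 2.032×10^5 / 21.4 = 9495 s = 2.64 h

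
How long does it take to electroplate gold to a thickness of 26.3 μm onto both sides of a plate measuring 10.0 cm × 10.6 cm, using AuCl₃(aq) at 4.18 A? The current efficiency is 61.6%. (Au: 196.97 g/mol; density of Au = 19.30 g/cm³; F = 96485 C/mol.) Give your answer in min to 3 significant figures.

102 min

Plated area = 2 × 10.0 × 10.6 = 212.0 cm²
Volume = 212.0 × 26.3×10⁻⁴ cm = 0.5576 cm³
m(Au) = 0.5576 × 19.30 = 10.76 g
n(Au) = 10.76 / 196.97 = 0.05463 mol; n(e⁻) = 3 × 0.05463 = 0.1639 mol
Q = 0.1639 × 96485 / 0.616 = 25670 C
t = 25670 / 4.18 = 6141 s = 102 min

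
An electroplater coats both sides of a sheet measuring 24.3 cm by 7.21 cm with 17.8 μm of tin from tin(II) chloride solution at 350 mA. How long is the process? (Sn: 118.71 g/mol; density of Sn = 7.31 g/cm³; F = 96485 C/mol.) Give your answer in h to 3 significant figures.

Plated area = 2 × 24.3 × 7.21 = 350.4 cm²
Volume = 350.4 × 17.8×10⁻⁴ cm = 0.6237 cm³
m(Sn) = 0.6237 × 7.31 = 4.559 g
n(Sn) = 4.559 / 118.71 = 0.03840 mol; n(e⁻) = 2 × 0.03840 = 0.07680 mol
Q = 0.07680 × 96485 = 7410 C
t = 7410 / 0.350 = 21170 s = 5.88 h

5.88 h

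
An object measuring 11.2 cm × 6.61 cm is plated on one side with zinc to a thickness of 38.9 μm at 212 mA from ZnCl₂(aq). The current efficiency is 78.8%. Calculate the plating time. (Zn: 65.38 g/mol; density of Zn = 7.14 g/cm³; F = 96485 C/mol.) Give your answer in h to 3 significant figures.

Plated area = 11.2 × 6.61 = 74.03 cm²
Volume = 74.03 × 38.9×10⁻⁴ cm = 0.2880 cm³
m(Zn) = 0.2880 × 7.14 = 2.056 g
n(Zn) = 2.056 / 65.38 = 0.03145 mol; n(e⁻) = 2 × 0.03145 = 0.06290 mol
Q = 0.06290 × 96485 / 0.788 = 7702 C
t = 7702 / 0.212 = 36330 s = 10.1 h

10.1 h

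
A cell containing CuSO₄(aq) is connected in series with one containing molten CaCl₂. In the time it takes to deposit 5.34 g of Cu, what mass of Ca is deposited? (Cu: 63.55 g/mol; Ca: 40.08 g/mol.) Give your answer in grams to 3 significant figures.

3.37 g

n(Cu) = 5.34 / 63.55 = 0.08403 mol
Cu²⁺ + 2e⁻ → Cu, so n(e⁻) = 2 × 0.08403 = 0.1681 mol
In series, the same 0.1681 mol of electrons flows through the second cell.
Ca²⁺ + 2e⁻ → Ca, so n(Ca) = 0.1681 / 2 = 0.08405 mol
m(Ca) = 0.08405 × 40.08 = 3.37 g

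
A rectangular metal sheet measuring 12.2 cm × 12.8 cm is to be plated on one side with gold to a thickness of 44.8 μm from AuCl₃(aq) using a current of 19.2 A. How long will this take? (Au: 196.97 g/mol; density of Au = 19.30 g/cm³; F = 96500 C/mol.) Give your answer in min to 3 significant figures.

Plated area = 12.2 × 12.8 = 156.2 cm²
Volume = 156.2 × 44.8×10⁻⁴ cm = 0.6998 cm³
m(Au) = 0.6998 × 19.30 = 13.51 g
n(Au) = 13.51 / 196.97 = 0.06859 mol; n(e⁻) = 3 × 0.06859 = 0.2058 mol
Q = 0.2058 × 96500 = 19860 C
t = 19860 / 19.2 = 1034 s = 17.2 min

17.2 min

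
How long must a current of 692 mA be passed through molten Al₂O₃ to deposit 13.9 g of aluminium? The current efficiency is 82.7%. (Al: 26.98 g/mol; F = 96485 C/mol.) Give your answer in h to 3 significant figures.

72.4 h

n(Al) = 13.9 / 26.98 = 0.5152 mol
Al³⁺ + 3e⁻ → Al, so n(e⁻) = 3 × 0.5152 = 1.546 mol
Q = 1.546 × 96485 / 0.827 = 1.804×10^5 C
t = Q / I = 1.804×10^5 / 0.692 = 2.607×10^5 s = 72.4 h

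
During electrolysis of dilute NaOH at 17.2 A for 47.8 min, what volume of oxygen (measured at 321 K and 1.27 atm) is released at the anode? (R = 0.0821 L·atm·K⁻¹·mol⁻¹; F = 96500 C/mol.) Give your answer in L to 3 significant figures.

Charge passed = 17.2 × 2868 = 49330 C
n(e⁻) = Q/F = 49330/96500 = 0.5112 mol
2H₂O → O₂ + 4H⁺ + 4e⁻, so n(O₂) = 0.5112 / 4 = 0.1278 mol
V = nRT/P = 0.1278 × 0.0821 × 321 / 1.27 = 2.652 L

2.65 L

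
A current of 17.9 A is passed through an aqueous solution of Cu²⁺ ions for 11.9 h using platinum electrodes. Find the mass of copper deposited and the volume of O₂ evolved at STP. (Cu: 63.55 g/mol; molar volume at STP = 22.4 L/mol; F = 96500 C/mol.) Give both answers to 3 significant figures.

Q = 17.9 × 42840 = 7.668×10^5 C; n(e⁻) = 7.668×10^5 / 96500 = 7.946 mol
Cathode: Cu²⁺ + 2e⁻ → Cu → n(Cu) = 7.946/2 = 3.973 mol → 252 g
Anode: 2H₂O → O₂ + 4H⁺ + 4e⁻ → n(O₂) = 7.946/4 = 1.987 mol → 44.5 L

252 g Cu; 44.5 L O₂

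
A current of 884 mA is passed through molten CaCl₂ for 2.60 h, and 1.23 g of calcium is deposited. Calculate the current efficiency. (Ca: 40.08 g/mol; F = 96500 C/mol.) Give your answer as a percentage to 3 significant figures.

Q = 0.884 × 9360 = 8274 C
n(e⁻) = 8274 / 96500 = 0.08574 mol
Ca²⁺ + 2e⁻ → Ca, so theoretical n(Ca) = 0.04287 mol → 1.718 g
Efficiency = 1.23 / 1.718 = 0.7159 = 71.6%

71.6%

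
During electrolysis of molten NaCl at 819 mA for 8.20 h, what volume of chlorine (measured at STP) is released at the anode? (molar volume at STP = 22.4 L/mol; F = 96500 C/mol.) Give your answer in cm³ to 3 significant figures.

2810 cm³

Q = 0.819 A × 29520 s = 24180 C
n(e⁻) = Q/F = 24180/96500 = 0.2506 mol
2Cl⁻ → Cl₂ + 2e⁻, so n(Cl₂) = 0.2506 / 2 = 0.1253 mol
V = 0.1253 × 22.4 = 2.807 L
= 2810 cm³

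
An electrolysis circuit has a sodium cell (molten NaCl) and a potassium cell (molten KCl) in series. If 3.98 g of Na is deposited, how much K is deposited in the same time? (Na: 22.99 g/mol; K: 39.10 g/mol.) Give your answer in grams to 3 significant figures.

n(Na) = 3.98 / 22.99 = 0.1731 mol
Na⁺ + e⁻ → Na, so n(e⁻) = 0.1731 mol
In series, the same 0.1731 mol of electrons flows through the second cell.
K⁺ + e⁻ → K, so n(K) = 0.1731 mol
m(K) = 0.1731 × 39.10 = 6.77 g

6.77 g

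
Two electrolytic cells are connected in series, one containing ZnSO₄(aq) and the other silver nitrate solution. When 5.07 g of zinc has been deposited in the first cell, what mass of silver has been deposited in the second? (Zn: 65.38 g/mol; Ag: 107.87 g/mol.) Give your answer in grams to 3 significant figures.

16.7 g

n(Zn) = 5.07 / 65.38 = 0.07755 mol
Zn²⁺ + 2e⁻ → Zn, so n(e⁻) = 2 × 0.07755 = 0.1551 mol
In series, the same 0.1551 mol of electrons flows through the second cell.
Ag⁺ + e⁻ → Ag, so n(Ag) = 0.1551 mol
m(Ag) = 0.1551 × 107.87 = 16.7 g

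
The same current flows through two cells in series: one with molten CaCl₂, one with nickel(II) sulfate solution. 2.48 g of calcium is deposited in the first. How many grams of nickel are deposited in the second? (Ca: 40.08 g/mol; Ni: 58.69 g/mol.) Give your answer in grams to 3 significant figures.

3.63 g

n(Ca) = 2.48 / 40.08 = 0.06188 mol
Ca²⁺ + 2e⁻ → Ca, so n(e⁻) = 2 × 0.06188 = 0.1238 mol
The cells are in series, so the same charge (and hence the same n(e⁻) = 0.1238 mol) passes through both.
Ni²⁺ + 2e⁻ → Ni, so n(Ni) = 0.1238 / 2 = 0.06190 mol
m(Ni) = 0.06190 × 58.69 = 3.63 g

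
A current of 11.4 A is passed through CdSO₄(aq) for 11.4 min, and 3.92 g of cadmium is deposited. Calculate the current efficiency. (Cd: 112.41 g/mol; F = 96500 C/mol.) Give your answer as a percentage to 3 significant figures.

Q = 11.4 × 684 = 7798 C
n(e⁻) = 7798 / 96500 = 0.08081 mol
Cd²⁺ + 2e⁻ → Cd, so theoretical n(Cd) = 0.04041 mol → 4.542 g
Efficiency = 3.92 / 4.542 = 0.8631 = 86.3%

86.3%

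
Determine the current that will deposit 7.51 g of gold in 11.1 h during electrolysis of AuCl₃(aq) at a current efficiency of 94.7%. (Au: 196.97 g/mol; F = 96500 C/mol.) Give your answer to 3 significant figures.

n(Au) = 7.51 / 196.97 = 0.03813 mol
Au³⁺ + 3e⁻ → Au, so n(e⁻) = 3 × 0.03813 = 0.1144 mol
Q = 0.1144 × 96500 / 0.947 = 11660 C
I = Q / t = 11660 / 39960 s = 0.292 A

0.292 A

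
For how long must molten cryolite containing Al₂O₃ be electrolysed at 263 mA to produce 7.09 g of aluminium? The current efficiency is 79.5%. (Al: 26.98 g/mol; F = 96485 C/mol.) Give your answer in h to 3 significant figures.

n(Al) = 7.09 / 26.98 = 0.2628 mol
Al³⁺ + 3e⁻ → Al, so n(e⁻) = 3 × 0.2628 = 0.7884 mol
Q = 0.7884 × 96485 / 0.795 = 95680 C
t = Q / I = 95680 / 0.263 = 3.638×10^5 s = 101 h

101 h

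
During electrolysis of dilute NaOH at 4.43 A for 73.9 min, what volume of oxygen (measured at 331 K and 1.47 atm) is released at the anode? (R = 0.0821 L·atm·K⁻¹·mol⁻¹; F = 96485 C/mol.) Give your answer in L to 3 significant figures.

Q = 4.43 A × 4434 s = 19640 C
n(e⁻) = 19640 / 96485 = 0.2036 mol
2H₂O → O₂ + 4H⁺ + 4e⁻, so n(O₂) = 0.2036 / 4 = 0.05090 mol
V = nRT/P = 0.05090 × 0.0821 × 331 / 1.47 = 0.9410 L

0.941 L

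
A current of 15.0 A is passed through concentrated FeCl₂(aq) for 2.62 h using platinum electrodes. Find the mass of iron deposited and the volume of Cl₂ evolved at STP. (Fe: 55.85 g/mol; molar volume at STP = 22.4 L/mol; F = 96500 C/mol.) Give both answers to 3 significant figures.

40.9 g Fe; 16.4 L Cl₂

Q = 15.0 × 9432 = 1.415×10^5 C; n(e⁻) = 1.415×10^5 / 96500 = 1.466 mol
Cathode: Fe²⁺ + 2e⁻ → Fe → n(Fe) = 1.466/2 = 0.7330 mol → 40.9 g
Anode: 2Cl⁻ → Cl₂ + 2e⁻ → n(Cl₂) = 1.466/2 = 0.7330 mol → 16.4 L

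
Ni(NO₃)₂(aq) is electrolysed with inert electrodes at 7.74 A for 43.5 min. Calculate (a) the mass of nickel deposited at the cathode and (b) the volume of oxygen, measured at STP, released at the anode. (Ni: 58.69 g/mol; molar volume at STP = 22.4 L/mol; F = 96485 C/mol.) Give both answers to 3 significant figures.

6.14 g Ni; 1.17 L O₂

Q = 7.74 × 2610 = 20200 C; n(e⁻) = 20200 / 96485 = 0.2094 mol
Cathode: Ni²⁺ + 2e⁻ → Ni → n(Ni) = 0.2094/2 = 0.1047 mol → 6.14 g
Anode: 2H₂O → O₂ + 4H⁺ + 4e⁻ → n(O₂) = 0.2094/4 = 0.05235 mol → 1.17 L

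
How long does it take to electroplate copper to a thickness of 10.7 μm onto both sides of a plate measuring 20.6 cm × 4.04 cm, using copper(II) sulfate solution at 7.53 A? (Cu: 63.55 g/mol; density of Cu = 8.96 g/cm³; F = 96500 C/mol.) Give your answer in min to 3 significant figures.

Plated area = 2 × 20.6 × 4.04 = 166.4 cm²
Volume = 166.4 × 10.7×10⁻⁴ cm = 0.1780 cm³
m(Cu) = 0.1780 × 8.96 = 1.595 g
n(Cu) = 1.595 / 63.55 = 0.02510 mol; n(e⁻) = 2 × 0.02510 = 0.05020 mol
Q = 0.05020 × 96500 = 4844 C
t = 4844 / 7.53 = 643.3 s = 10.7 min

10.7 min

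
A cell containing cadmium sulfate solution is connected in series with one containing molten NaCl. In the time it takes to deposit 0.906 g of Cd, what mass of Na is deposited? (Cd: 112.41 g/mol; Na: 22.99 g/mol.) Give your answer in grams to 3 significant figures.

0.371 g

n(Cd) = 0.906 / 112.41 = 0.008060 mol
Cd²⁺ + 2e⁻ → Cd, so n(e⁻) = 2 × 0.008060 = 0.01612 mol
In series, the same 0.01612 mol of electrons flows through the second cell.
Na⁺ + e⁻ → Na, so n(Na) = 0.01612 mol
m(Na) = 0.01612 × 22.99 = 0.371 g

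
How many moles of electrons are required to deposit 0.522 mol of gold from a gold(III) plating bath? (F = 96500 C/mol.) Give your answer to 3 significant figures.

Au³⁺ + 3e⁻ → Au, so n(e⁻) = 3 × 0.522 = 1.566 mol

1.57 mol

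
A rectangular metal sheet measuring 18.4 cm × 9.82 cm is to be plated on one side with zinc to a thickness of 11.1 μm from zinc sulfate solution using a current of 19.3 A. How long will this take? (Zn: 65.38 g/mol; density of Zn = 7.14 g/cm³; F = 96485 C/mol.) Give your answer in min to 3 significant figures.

3.65 min

Plated area = 18.4 × 9.82 = 180.7 cm²
Volume = 180.7 × 11.1×10⁻⁴ cm = 0.2006 cm³
m(Zn) = 0.2006 × 7.14 = 1.432 g
n(Zn) = 1.432 / 65.38 = 0.02190 mol; n(e⁻) = 2 × 0.02190 = 0.04380 mol
Q = 0.04380 × 96485 = 4226 C
t = 4226 / 19.3 = 219.0 s = 3.65 min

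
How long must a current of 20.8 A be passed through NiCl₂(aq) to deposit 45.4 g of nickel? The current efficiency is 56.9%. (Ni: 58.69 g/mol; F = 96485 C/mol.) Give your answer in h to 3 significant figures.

n(Ni) = 45.4 / 58.69 = 0.7736 mol
Ni²⁺ + 2e⁻ → Ni, so n(e⁻) = 2 × 0.7736 = 1.547 mol
Q = 1.547 × 96485 / 0.569 = 2.623×10^5 C
t = Q / I = 2.623×10^5 / 20.8 = 12610 s = 3.50 h

3.50 h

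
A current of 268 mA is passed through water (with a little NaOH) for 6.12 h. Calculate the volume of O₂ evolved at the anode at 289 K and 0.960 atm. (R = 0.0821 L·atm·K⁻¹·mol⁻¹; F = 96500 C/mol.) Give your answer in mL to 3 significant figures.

378 mL

Charge passed = 0.268 × 22032 = 5905 C
n(e⁻) = Q/F = 5905/96500 = 0.06119 mol
2H₂O → O₂ + 4H⁺ + 4e⁻, so n(O₂) = 0.06119 / 4 = 0.01530 mol
V = nRT/P = 0.01530 × 0.0821 × 289 / 0.960 = 0.3781 L
= 378 mL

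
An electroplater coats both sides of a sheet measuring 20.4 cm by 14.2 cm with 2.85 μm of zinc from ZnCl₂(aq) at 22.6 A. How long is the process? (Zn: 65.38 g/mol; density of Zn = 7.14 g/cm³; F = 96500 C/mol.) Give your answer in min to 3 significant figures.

2.57 min

Plated area = 2 × 20.4 × 14.2 = 579.4 cm²
Volume = 579.4 × 2.85×10⁻⁴ cm = 0.1651 cm³
m(Zn) = 0.1651 × 7.14 = 1.179 g
n(Zn) = 1.179 / 65.38 = 0.01803 mol; n(e⁻) = 2 × 0.01803 = 0.03606 mol
Q = 0.03606 × 96500 = 3480 C
t = 3480 / 22.6 = 154.0 s = 2.57 min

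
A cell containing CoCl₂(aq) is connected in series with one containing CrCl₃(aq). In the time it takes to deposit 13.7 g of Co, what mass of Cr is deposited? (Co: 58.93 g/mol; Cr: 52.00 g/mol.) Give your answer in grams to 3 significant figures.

8.06 g

n(Co) = 13.7 / 58.93 = 0.2325 mol
Co²⁺ + 2e⁻ → Co, so n(e⁻) = 2 × 0.2325 = 0.4650 mol
Same current for the same time ⇒ same n(e⁻) = 0.4650 mol in both cells.
Cr³⁺ + 3e⁻ → Cr, so n(Cr) = 0.4650 / 3 = 0.1550 mol
m(Cr) = 0.1550 × 52.00 = 8.06 g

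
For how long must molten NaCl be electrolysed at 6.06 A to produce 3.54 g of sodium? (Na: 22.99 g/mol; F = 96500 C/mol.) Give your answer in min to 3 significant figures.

n(Na) = 3.54 / 22.99 = 0.1540 mol
Na⁺ + e⁻ → Na, so n(e⁻) = 0.1540 mol
Q = 0.1540 × 96500 = 14860 C
t = Q / I = 14860 / 6.06 = 2452 s = 40.9 min

40.9 min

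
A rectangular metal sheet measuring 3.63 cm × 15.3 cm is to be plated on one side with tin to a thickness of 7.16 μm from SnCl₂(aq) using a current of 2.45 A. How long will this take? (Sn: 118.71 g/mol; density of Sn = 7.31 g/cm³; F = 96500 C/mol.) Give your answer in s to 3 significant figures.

Plated area = 3.63 × 15.3 = 55.54 cm²
Volume = 55.54 × 7.16×10⁻⁴ cm = 0.03977 cm³
m(Sn) = 0.03977 × 7.31 = 0.2907 g
n(Sn) = 0.2907 / 118.71 = 0.002449 mol; n(e⁻) = 2 × 0.002449 = 0.004898 mol
Q = 0.004898 × 96500 = 472.7 C
t = 472.7 / 2.45 = 192.9 s

193 s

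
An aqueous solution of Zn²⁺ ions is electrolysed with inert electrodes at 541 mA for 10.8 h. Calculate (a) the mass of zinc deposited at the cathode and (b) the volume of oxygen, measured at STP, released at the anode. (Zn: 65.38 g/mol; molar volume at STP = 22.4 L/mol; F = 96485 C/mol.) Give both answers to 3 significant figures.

7.13 g Zn; 1.22 L O₂

Q = 0.541 × 38880 = 21030 C; n(e⁻) = 21030 / 96485 = 0.2180 mol
Cathode: Zn²⁺ + 2e⁻ → Zn → n(Zn) = 0.2180/2 = 0.1090 mol → 7.13 g
Anode: 2H₂O → O₂ + 4H⁺ + 4e⁻ → n(O₂) = 0.2180/4 = 0.05450 mol → 1.22 L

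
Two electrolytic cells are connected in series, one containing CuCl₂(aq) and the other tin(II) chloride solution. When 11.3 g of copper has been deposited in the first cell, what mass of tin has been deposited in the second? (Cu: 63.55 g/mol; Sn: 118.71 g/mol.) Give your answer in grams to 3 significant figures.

21.1 g

n(Cu) = 11.3 / 63.55 = 0.1778 mol
Cu²⁺ + 2e⁻ → Cu, so n(e⁻) = 2 × 0.1778 = 0.3556 mol
In series, the same 0.3556 mol of electrons flows through the second cell.
Sn²⁺ + 2e⁻ → Sn, so n(Sn) = 0.3556 / 2 = 0.1778 mol
m(Sn) = 0.1778 × 118.71 = 21.1 g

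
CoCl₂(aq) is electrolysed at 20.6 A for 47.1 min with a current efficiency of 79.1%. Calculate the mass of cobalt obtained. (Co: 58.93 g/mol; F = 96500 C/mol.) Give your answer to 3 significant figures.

14.1 g

Q = 20.6 × 2826 = 58220 C
n(e⁻) = 58220 / 96500 = 0.6033 mol
Co²⁺ + 2e⁻ → Co, so theoretical m(Co) = 0.3017 × 58.93 = 17.78 g
Actual mass = 79.1% × 17.78 = 14.1 g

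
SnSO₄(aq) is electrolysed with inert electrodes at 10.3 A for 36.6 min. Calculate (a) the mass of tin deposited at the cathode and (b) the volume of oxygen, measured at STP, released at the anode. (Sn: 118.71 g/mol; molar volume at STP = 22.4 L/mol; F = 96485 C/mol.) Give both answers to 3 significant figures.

Q = 10.3 × 2196 = 22620 C; n(e⁻) = 22620 / 96485 = 0.2344 mol
Cathode: Sn²⁺ + 2e⁻ → Sn → n(Sn) = 0.2344/2 = 0.1172 mol → 13.9 g
Anode: 2H₂O → O₂ + 4H⁺ + 4e⁻ → n(O₂) = 0.2344/4 = 0.05860 mol → 1.31 L

13.9 g Sn; 1.31 L O₂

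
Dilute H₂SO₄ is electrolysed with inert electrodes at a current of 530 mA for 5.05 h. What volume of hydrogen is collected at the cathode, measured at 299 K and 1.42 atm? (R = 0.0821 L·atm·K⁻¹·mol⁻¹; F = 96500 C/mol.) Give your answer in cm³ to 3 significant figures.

863 cm³

Q = It = 0.530 × 18180 = 9635 C
n(e⁻) = 9635 / 96500 = 0.09984 mol
2H⁺ + 2e⁻ → H₂, so n(H₂) = 0.09984 / 2 = 0.04992 mol
V = nRT/P = 0.04992 × 0.0821 × 299 / 1.42 = 0.8630 L
= 863 cm³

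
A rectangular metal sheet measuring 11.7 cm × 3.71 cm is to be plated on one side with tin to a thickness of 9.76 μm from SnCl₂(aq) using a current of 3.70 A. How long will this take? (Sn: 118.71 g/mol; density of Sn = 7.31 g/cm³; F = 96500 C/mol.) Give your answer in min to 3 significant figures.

2.27 min

Plated area = 11.7 × 3.71 = 43.41 cm²
Volume = 43.41 × 9.76×10⁻⁴ cm = 0.04237 cm³
m(Sn) = 0.04237 × 7.31 = 0.3097 g
n(Sn) = 0.3097 / 118.71 = 0.002609 mol; n(e⁻) = 2 × 0.002609 = 0.005218 mol
Q = 0.005218 × 96500 = 503.5 C
t = 503.5 / 3.70 = 136.1 s = 2.27 min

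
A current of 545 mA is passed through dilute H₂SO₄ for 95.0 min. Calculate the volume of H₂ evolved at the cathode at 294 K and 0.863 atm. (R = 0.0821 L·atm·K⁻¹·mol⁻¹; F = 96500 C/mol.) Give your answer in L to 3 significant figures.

Charge passed = 0.545 × 5700 = 3107 C
n(e⁻) = 3107 / 96500 = 0.03220 mol
2H⁺ + 2e⁻ → H₂, so n(H₂) = 0.03220 / 2 = 0.01610 mol
V = nRT/P = 0.01610 × 0.0821 × 294 / 0.863 = 0.4503 L

0.450 L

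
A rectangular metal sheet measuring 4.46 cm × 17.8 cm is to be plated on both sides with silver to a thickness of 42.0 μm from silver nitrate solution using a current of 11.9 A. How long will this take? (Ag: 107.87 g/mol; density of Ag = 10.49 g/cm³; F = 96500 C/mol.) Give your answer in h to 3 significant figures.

Plated area = 2 × 4.46 × 17.8 = 158.8 cm²
Volume = 158.8 × 42.0×10⁻⁴ cm = 0.6670 cm³
m(Ag) = 0.6670 × 10.49 = 6.997 g
n(Ag) = 6.997 / 107.87 = 0.06487 mol; n(e⁻) = 0.06487 mol
Q = 0.06487 × 96500 = 6260 C
t = 6260 / 11.9 = 526.1 s = 0.146 h

0.146 h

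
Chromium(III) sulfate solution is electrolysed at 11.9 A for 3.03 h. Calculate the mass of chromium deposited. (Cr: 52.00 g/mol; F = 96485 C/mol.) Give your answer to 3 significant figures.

Q = It = 11.9 × 10908 = 1.298×10^5 C
Moles of electrons = 1.298×10^5 / 96485 = 1.345 mol
Cr³⁺ + 3e⁻ → Cr, so n(Cr) = 1.345 / 3 = 0.4483 mol
m = 0.4483 × 52.00 = 23.3 g

23.3 g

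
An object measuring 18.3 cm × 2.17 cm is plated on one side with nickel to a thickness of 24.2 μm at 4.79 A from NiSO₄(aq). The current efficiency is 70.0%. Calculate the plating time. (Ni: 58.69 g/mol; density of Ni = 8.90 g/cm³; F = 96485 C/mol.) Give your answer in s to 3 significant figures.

Plated area = 18.3 × 2.17 = 39.71 cm²
Volume = 39.71 × 24.2×10⁻⁴ cm = 0.09610 cm³
m(Ni) = 0.09610 × 8.90 = 0.8553 g
n(Ni) = 0.8553 / 58.69 = 0.01457 mol; n(e⁻) = 2 × 0.01457 = 0.02914 mol
Q = 0.02914 × 96485 / 0.700 = 4017 C
t = 4017 / 4.79 = 838.6 s

839 s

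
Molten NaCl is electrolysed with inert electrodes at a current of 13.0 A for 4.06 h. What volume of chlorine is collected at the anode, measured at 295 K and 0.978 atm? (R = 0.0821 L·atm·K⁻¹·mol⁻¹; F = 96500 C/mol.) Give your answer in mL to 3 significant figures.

24400 mL

Q = 13.0 A × 14616 s = 1.900×10^5 C
Moles of electrons = 1.900×10^5 / 96500 = 1.969 mol
2Cl⁻ → Cl₂ + 2e⁻, so n(Cl₂) = 1.969 / 2 = 0.9845 mol
V = nRT/P = 0.9845 × 0.0821 × 295 / 0.978 = 24.38 L
= 24400 mL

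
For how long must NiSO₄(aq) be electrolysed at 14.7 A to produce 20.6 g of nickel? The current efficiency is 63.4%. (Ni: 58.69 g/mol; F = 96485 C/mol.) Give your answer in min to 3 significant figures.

121 min

n(Ni) = 20.6 / 58.69 = 0.3510 mol
Ni²⁺ + 2e⁻ → Ni, so n(e⁻) = 2 × 0.3510 = 0.7020 mol
Q = 0.7020 × 96485 / 0.634 = 1.068×10^5 C
t = Q / I = 1.068×10^5 / 14.7 = 7265 s = 121 min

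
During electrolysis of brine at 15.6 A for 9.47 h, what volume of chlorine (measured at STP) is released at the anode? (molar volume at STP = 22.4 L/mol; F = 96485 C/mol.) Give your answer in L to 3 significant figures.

61.7 L

Q = It = 15.6 × 34092 = 5.318×10^5 C
Moles of electrons = 5.318×10^5 / 96485 = 5.512 mol
2Cl⁻ → Cl₂ + 2e⁻, so n(Cl₂) = 5.512 / 2 = 2.756 mol
V = 2.756 × 22.4 = 61.73 L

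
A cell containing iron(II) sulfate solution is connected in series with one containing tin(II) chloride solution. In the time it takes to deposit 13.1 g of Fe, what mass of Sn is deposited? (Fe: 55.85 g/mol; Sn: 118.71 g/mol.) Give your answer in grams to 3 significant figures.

n(Fe) = 13.1 / 55.85 = 0.2346 mol
Fe²⁺ + 2e⁻ → Fe, so n(e⁻) = 2 × 0.2346 = 0.4692 mol
Same current for the same time ⇒ same n(e⁻) = 0.4692 mol in both cells.
Sn²⁺ + 2e⁻ → Sn, so n(Sn) = 0.4692 / 2 = 0.2346 mol
m(Sn) = 0.2346 × 118.71 = 27.8 g

27.8 g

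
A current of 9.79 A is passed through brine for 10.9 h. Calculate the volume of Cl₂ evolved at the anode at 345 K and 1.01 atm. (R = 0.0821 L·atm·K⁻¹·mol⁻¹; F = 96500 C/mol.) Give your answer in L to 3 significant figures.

Q = 9.79 A × 39240 s = 3.842×10^5 C
n(e⁻) = 3.842×10^5 / 96500 = 3.981 mol
2Cl⁻ → Cl₂ + 2e⁻, so n(Cl₂) = 3.981 / 2 = 1.991 mol
V = nRT/P = 1.991 × 0.0821 × 345 / 1.01 = 55.84 L

55.8 L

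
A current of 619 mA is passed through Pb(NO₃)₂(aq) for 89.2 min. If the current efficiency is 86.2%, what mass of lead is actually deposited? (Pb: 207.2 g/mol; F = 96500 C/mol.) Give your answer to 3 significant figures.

3.07 g

Q = 0.619 × 5352 = 3313 C
n(e⁻) = 3313 / 96500 = 0.03433 mol
Pb²⁺ + 2e⁻ → Pb, so theoretical m(Pb) = 0.01717 × 207.2 = 3.558 g
Actual mass = 86.2% × 3.558 = 3.07 g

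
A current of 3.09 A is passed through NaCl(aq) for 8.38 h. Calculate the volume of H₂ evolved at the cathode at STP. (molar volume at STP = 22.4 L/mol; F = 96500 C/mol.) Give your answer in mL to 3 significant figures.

Q = It = 3.09 × 30168 = 93220 C
Moles of electrons = 93220 / 96500 = 0.9660 mol
2H⁺ + 2e⁻ → H₂, so n(H₂) = 0.9660 / 2 = 0.4830 mol
V = 0.4830 × 22.4 = 10.82 L
= 10800 mL

10800 mL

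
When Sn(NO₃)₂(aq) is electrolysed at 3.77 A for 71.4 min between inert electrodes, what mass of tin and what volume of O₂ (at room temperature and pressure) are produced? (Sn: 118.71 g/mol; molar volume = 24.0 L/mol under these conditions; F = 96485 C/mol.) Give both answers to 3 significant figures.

9.94 g Sn; 1.00 L O₂

Q = 3.77 × 4284 = 16150 C; n(e⁻) = 16150 / 96485 = 0.1674 mol
Cathode: Sn²⁺ + 2e⁻ → Sn → n(Sn) = 0.1674/2 = 0.08370 mol → 9.94 g
Anode: 2H₂O → O₂ + 4H⁺ + 4e⁻ → n(O₂) = 0.1674/4 = 0.04185 mol → 1.00 L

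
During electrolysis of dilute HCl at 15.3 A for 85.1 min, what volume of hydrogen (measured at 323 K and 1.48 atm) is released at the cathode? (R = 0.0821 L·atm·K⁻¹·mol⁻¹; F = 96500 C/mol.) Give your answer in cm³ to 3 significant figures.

Charge passed = 15.3 × 5106 = 78120 C
Moles of electrons = 78120 / 96500 = 0.8095 mol
2H⁺ + 2e⁻ → H₂, so n(H₂) = 0.8095 / 2 = 0.4048 mol
V = nRT/P = 0.4048 × 0.0821 × 323 / 1.48 = 7.253 L
= 7250 cm³

7250 cm³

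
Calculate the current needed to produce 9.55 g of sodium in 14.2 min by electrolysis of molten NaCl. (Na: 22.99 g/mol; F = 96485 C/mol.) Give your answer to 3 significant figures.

n(Na) = 9.55 / 22.99 = 0.4154 mol
Na⁺ + e⁻ → Na, so n(e⁻) = 0.4154 mol
Q = 0.4154 × 96485 = 40080 C
I = Q / t = 40080 / 852 s = 47.0 A

47.0 A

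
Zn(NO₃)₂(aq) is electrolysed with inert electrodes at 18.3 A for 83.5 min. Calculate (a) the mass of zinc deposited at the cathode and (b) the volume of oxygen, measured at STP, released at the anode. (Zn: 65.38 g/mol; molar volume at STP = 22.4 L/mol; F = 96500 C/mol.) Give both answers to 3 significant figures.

31.1 g Zn; 5.32 L O₂

Q = 18.3 × 5010 = 91680 C; n(e⁻) = 91680 / 96500 = 0.9501 mol
Cathode: Zn²⁺ + 2e⁻ → Zn → n(Zn) = 0.9501/2 = 0.4751 mol → 31.1 g
Anode: 2H₂O → O₂ + 4H⁺ + 4e⁻ → n(O₂) = 0.9501/4 = 0.2375 mol → 5.32 L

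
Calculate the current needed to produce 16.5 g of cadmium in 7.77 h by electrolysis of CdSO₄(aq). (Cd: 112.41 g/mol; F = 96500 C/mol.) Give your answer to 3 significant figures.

1.01 A

n(Cd) = 16.5 / 112.41 = 0.1468 mol
Cd²⁺ + 2e⁻ → Cd, so n(e⁻) = 2 × 0.1468 = 0.2936 mol
Q = 0.2936 × 96500 = 28330 C
I = Q / t = 28330 / 27972 s = 1.01 A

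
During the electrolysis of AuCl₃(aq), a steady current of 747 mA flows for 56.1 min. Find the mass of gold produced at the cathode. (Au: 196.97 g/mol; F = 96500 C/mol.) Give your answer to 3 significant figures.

1.71 g

Charge passed = 0.747 × 3366 = 2514 C
n(e⁻) = 2514 / 96500 = 0.02605 mol
Au³⁺ + 3e⁻ → Au, so n(Au) = 0.02605 / 3 = 0.008683 mol
m = 0.008683 × 196.97 = 1.71 g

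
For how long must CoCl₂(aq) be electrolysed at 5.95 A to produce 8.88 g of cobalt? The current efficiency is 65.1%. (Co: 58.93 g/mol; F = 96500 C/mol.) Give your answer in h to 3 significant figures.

n(Co) = 8.88 / 58.93 = 0.1507 mol
Co²⁺ + 2e⁻ → Co, so n(e⁻) = 2 × 0.1507 = 0.3014 mol
Q = 0.3014 × 96500 / 0.651 = 44680 C
t = Q / I = 44680 / 5.95 = 7509 s = 2.09 h

2.09 h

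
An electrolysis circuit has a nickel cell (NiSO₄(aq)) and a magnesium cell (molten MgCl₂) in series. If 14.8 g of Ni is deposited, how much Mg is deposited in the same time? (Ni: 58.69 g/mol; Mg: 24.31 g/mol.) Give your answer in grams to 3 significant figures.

n(Ni) = 14.8 / 58.69 = 0.2522 mol
Ni²⁺ + 2e⁻ → Ni, so n(e⁻) = 2 × 0.2522 = 0.5044 mol
Since the cells are in series, n(e⁻) in the Mg cell is also 0.5044 mol.
Mg²⁺ + 2e⁻ → Mg, so n(Mg) = 0.5044 / 2 = 0.2522 mol
m(Mg) = 0.2522 × 24.31 = 6.13 g

6.13 g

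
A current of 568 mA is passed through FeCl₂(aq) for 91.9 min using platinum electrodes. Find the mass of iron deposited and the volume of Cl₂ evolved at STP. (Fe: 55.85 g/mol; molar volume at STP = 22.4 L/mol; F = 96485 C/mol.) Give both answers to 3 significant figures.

0.906 g Fe; 0.364 L Cl₂

Q = 0.568 × 5514 = 3132 C; n(e⁻) = 3132 / 96485 = 0.03246 mol
Cathode: Fe²⁺ + 2e⁻ → Fe → n(Fe) = 0.03246/2 = 0.01623 mol → 0.906 g
Anode: 2Cl⁻ → Cl₂ + 2e⁻ → n(Cl₂) = 0.03246/2 = 0.01623 mol → 0.364 L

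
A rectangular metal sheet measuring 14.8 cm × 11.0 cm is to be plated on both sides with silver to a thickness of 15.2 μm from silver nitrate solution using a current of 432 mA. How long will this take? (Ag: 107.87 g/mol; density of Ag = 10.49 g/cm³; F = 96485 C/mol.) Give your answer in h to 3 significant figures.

Plated area = 2 × 14.8 × 11.0 = 325.6 cm²
Volume = 325.6 × 15.2×10⁻⁴ cm = 0.4949 cm³
m(Ag) = 0.4949 × 10.49 = 5.192 g
n(Ag) = 5.192 / 107.87 = 0.04813 mol; n(e⁻) = 0.04813 mol
Q = 0.04813 × 96485 = 4644 C
t = 4644 / 0.432 = 10750 s = 2.99 h

2.99 h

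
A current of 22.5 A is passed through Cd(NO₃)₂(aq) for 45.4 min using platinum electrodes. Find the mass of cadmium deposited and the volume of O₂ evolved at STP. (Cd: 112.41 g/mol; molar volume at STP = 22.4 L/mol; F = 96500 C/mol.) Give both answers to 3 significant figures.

35.7 g Cd; 3.56 L O₂

Q = 22.5 × 2724 = 61290 C; n(e⁻) = 61290 / 96500 = 0.6351 mol
Cathode: Cd²⁺ + 2e⁻ → Cd → n(Cd) = 0.6351/2 = 0.3176 mol → 35.7 g
Anode: 2H₂O → O₂ + 4H⁺ + 4e⁻ → n(O₂) = 0.6351/4 = 0.1588 mol → 3.56 L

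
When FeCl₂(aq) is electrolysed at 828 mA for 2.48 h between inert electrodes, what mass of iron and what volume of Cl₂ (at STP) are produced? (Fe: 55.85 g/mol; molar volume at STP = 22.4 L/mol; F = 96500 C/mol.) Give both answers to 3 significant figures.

Q = 0.828 × 8928 = 7392 C; n(e⁻) = 7392 / 96500 = 0.07660 mol
Cathode: Fe²⁺ + 2e⁻ → Fe → n(Fe) = 0.07660/2 = 0.03830 mol → 2.14 g
Anode: 2Cl⁻ → Cl₂ + 2e⁻ → n(Cl₂) = 0.07660/2 = 0.03830 mol → 0.858 L

2.14 g Fe; 0.858 L Cl₂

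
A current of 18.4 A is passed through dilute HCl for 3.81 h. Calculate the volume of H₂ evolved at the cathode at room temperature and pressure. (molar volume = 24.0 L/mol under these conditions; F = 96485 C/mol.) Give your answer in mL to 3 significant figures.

Charge passed = 18.4 × 13716 = 2.524×10^5 C
n(e⁻) = Q/F = 2.524×10^5/96485 = 2.616 mol
2H⁺ + 2e⁻ → H₂, so n(H₂) = 2.616 / 2 = 1.308 mol
V = 1.308 × 24.0 = 31.39 L
= 31400 mL

31400 mL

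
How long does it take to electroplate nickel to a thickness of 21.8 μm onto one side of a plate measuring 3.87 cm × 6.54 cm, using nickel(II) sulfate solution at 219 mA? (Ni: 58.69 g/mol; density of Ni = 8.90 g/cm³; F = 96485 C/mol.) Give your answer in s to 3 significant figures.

7370 s

Plated area = 3.87 × 6.54 = 25.31 cm²
Volume = 25.31 × 21.8×10⁻⁴ cm = 0.05518 cm³
m(Ni) = 0.05518 × 8.90 = 0.4911 g
n(Ni) = 0.4911 / 58.69 = 0.008368 mol; n(e⁻) = 2 × 0.008368 = 0.01674 mol
Q = 0.01674 × 96485 = 1615 C
t = 1615 / 0.219 = 7374 s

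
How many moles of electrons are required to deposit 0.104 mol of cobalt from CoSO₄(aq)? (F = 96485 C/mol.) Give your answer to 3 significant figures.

0.208 mol

Co²⁺ + 2e⁻ → Co, so n(e⁻) = 2 × 0.104 = 0.2080 mol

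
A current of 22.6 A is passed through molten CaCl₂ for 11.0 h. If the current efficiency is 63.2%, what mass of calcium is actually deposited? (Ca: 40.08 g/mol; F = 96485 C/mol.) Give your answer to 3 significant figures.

117 g

Q = 22.6 × 39600 = 8.950×10^5 C
n(e⁻) = 8.950×10^5 / 96485 = 9.276 mol
Ca²⁺ + 2e⁻ → Ca, so theoretical m(Ca) = 4.638 × 40.08 = 185.9 g
Actual mass = 63.2% × 185.9 = 117 g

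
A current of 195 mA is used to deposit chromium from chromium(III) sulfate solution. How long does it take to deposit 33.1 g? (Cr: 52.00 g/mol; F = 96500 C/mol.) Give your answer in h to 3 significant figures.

263 h

n(Cr) = 33.1 / 52.00 = 0.6365 mol
Cr³⁺ + 3e⁻ → Cr, so n(e⁻) = 3 × 0.6365 = 1.910 mol
Q = 1.910 × 96500 = 1.843×10^5 C
t = Q / I = 1.843×10^5 / 0.195 = 9.451×10^5 s = 263 h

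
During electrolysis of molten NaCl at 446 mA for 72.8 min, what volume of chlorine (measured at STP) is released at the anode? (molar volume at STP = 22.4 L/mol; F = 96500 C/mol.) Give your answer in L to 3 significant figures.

Q = It = 0.446 × 4368 = 1948 C
n(e⁻) = Q/F = 1948/96500 = 0.02019 mol
2Cl⁻ → Cl₂ + 2e⁻, so n(Cl₂) = 0.02019 / 2 = 0.01010 mol
V = 0.01010 × 22.4 = 0.2262 L

0.226 L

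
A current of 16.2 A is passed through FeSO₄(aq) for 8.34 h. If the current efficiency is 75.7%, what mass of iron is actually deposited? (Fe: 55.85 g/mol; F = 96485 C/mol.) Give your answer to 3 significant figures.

Q = 16.2 × 30024 = 4.864×10^5 C
n(e⁻) = 4.864×10^5 / 96485 = 5.041 mol
Fe²⁺ + 2e⁻ → Fe, so theoretical m(Fe) = 2.521 × 55.85 = 140.8 g
Actual mass = 75.7% × 140.8 = 107 g

107 g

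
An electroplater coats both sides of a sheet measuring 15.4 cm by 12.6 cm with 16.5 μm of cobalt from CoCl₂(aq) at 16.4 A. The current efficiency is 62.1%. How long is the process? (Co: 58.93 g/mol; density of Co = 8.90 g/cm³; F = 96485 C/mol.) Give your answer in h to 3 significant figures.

0.509 h

Plated area = 2 × 15.4 × 12.6 = 388.1 cm²
Volume = 388.1 × 16.5×10⁻⁴ cm = 0.6404 cm³
m(Co) = 0.6404 × 8.90 = 5.700 g
n(Co) = 5.700 / 58.93 = 0.09672 mol; n(e⁻) = 2 × 0.09672 = 0.1934 mol
Q = 0.1934 × 96485 / 0.621 = 30050 C
t = 30050 / 16.4 = 1832 s = 0.509 h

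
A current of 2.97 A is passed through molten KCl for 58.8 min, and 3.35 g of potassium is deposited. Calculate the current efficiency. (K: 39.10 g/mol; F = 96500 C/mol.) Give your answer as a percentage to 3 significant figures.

78.9%

Q = 2.97 × 3528 = 10480 C
n(e⁻) = 10480 / 96500 = 0.1086 mol
K⁺ + e⁻ → K, so theoretical n(K) = 0.1086 mol → 4.246 g
Efficiency = 3.35 / 4.246 = 0.7890 = 78.9%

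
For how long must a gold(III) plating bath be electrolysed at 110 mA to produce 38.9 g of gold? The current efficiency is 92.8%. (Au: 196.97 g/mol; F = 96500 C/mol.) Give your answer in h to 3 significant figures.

156 h

n(Au) = 38.9 / 196.97 = 0.1975 mol
Au³⁺ + 3e⁻ → Au, so n(e⁻) = 3 × 0.1975 = 0.5925 mol
Q = 0.5925 × 96500 / 0.928 = 61610 C
t = Q / I = 61610 / 0.110 = 5.601×10^5 s = 156 h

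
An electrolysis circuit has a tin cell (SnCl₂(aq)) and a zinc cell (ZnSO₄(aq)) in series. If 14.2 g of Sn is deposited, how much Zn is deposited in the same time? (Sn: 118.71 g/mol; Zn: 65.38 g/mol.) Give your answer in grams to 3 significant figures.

n(Sn) = 14.2 / 118.71 = 0.1196 mol
Sn²⁺ + 2e⁻ → Sn, so n(e⁻) = 2 × 0.1196 = 0.2392 mol
In series, the same 0.2392 mol of electrons flows through the second cell.
Zn²⁺ + 2e⁻ → Zn, so n(Zn) = 0.2392 / 2 = 0.1196 mol
m(Zn) = 0.1196 × 65.38 = 7.82 g

7.82 g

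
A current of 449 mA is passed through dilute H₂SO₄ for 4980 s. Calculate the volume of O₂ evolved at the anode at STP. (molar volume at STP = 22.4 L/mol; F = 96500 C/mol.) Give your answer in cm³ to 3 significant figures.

130 cm³

Charge passed = 0.449 × 4980 = 2236 C
Moles of electrons = 2236 / 96500 = 0.02317 mol
2H₂O → O₂ + 4H⁺ + 4e⁻, so n(O₂) = 0.02317 / 4 = 0.005793 mol
V = 0.005793 × 22.4 = 0.1298 L
= 130 cm³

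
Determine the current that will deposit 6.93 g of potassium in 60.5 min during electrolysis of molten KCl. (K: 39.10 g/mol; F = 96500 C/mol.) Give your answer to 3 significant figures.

n(K) = 6.93 / 39.10 = 0.1772 mol
K⁺ + e⁻ → K, so n(e⁻) = 0.1772 mol
Q = 0.1772 × 96500 = 17100 C
I = Q / t = 17100 / 3630 s = 4.71 A

4.71 A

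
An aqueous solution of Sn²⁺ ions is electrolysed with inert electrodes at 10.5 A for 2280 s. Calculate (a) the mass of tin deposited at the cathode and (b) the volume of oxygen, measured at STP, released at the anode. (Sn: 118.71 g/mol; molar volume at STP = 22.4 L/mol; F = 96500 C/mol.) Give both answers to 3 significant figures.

Q = 10.5 × 2280 = 23940 C; n(e⁻) = 23940 / 96500 = 0.2481 mol
Cathode: Sn²⁺ + 2e⁻ → Sn → n(Sn) = 0.2481/2 = 0.1241 mol → 14.7 g
Anode: 2H₂O → O₂ + 4H⁺ + 4e⁻ → n(O₂) = 0.2481/4 = 0.06203 mol → 1.39 L

14.7 g Sn; 1.39 L O₂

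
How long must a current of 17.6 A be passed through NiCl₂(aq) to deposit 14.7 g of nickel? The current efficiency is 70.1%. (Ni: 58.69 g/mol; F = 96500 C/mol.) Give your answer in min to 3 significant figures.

65.3 min

n(Ni) = 14.7 / 58.69 = 0.2505 mol
Ni²⁺ + 2e⁻ → Ni, so n(e⁻) = 2 × 0.2505 = 0.5010 mol
Q = 0.5010 × 96500 / 0.701 = 68970 C
t = Q / I = 68970 / 17.6 = 3919 s = 65.3 min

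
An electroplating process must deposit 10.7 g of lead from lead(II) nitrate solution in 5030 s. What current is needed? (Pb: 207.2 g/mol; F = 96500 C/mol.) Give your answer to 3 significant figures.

1.98 A

n(Pb) = 10.7 / 207.2 = 0.05164 mol
Pb²⁺ + 2e⁻ → Pb, so n(e⁻) = 2 × 0.05164 = 0.1033 mol
Q = 0.1033 × 96500 = 9968 C
I = Q / t = 9968 / 5030 s = 1.98 A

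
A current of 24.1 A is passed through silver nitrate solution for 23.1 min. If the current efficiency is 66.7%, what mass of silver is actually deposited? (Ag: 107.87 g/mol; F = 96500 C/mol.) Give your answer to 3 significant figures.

24.9 g

Q = 24.1 × 1386 = 33400 C
n(e⁻) = 33400 / 96500 = 0.3461 mol
Ag⁺ + e⁻ → Ag, so theoretical m(Ag) = 0.3461 × 107.87 = 37.33 g
Actual mass = 66.7% × 37.33 = 24.9 g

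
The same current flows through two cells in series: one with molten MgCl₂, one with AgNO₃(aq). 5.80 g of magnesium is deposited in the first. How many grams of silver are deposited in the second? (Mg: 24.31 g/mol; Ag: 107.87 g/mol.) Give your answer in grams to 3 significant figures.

n(Mg) = 5.80 / 24.31 = 0.2386 mol
Mg²⁺ + 2e⁻ → Mg, so n(e⁻) = 2 × 0.2386 = 0.4772 mol
In series, the same 0.4772 mol of electrons flows through the second cell.
Ag⁺ + e⁻ → Ag, so n(Ag) = 0.4772 mol
m(Ag) = 0.4772 × 107.87 = 51.5 g

51.5 g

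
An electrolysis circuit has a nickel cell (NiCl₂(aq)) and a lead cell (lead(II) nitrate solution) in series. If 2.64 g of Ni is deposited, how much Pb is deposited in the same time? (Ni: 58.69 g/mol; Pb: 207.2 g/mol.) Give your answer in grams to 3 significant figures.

n(Ni) = 2.64 / 58.69 = 0.04498 mol
Ni²⁺ + 2e⁻ → Ni, so n(e⁻) = 2 × 0.04498 = 0.08996 mol
Same current for the same time ⇒ same n(e⁻) = 0.08996 mol in both cells.
Pb²⁺ + 2e⁻ → Pb, so n(Pb) = 0.08996 / 2 = 0.04498 mol
m(Pb) = 0.04498 × 207.2 = 9.32 g

9.32 g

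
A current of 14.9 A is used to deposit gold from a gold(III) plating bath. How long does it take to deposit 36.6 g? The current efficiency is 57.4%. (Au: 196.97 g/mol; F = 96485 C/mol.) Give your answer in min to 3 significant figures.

n(Au) = 36.6 / 196.97 = 0.1858 mol
Au³⁺ + 3e⁻ → Au, so n(e⁻) = 3 × 0.1858 = 0.5574 mol
Q = 0.5574 × 96485 / 0.574 = 93690 C
t = Q / I = 93690 / 14.9 = 6288 s = 105 min

105 min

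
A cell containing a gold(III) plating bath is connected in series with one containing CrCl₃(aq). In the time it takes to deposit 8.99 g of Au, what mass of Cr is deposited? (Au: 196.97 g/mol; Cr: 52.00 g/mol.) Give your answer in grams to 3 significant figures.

n(Au) = 8.99 / 196.97 = 0.04564 mol
Au³⁺ + 3e⁻ → Au, so n(e⁻) = 3 × 0.04564 = 0.1369 mol
Same current for the same time ⇒ same n(e⁻) = 0.1369 mol in both cells.
Cr³⁺ + 3e⁻ → Cr, so n(Cr) = 0.1369 / 3 = 0.04563 mol
m(Cr) = 0.04563 × 52.00 = 2.37 g

2.37 g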